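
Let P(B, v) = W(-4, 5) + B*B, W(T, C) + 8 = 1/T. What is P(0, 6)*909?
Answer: -29997/4 ≈ -7499.3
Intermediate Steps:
W(T, C) = -8 + 1/T
P(B, v) = -33/4 + B² (P(B, v) = (-8 + 1/(-4)) + B*B = (-8 - ¼) + B² = -33/4 + B²)
P(0, 6)*909 = (-33/4 + 0²)*909 = (-33/4 + 0)*909 = -33/4*909 = -29997/4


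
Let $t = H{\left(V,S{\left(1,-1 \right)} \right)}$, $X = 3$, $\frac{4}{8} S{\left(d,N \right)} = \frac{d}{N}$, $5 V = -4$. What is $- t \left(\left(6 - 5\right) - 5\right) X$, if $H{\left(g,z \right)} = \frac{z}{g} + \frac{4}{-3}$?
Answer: $14$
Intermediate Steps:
$V = - \frac{4}{5}$ ($V = \frac{1}{5} \left(-4\right) = - \frac{4}{5} \approx -0.8$)
$S{\left(d,N \right)} = \frac{2 d}{N}$ ($S{\left(d,N \right)} = 2 \frac{d}{N} = \frac{2 d}{N}$)
$H{\left(g,z \right)} = - \frac{4}{3} + \frac{z}{g}$ ($H{\left(g,z \right)} = \frac{z}{g} + 4 \left(- \frac{1}{3}\right) = \frac{z}{g} - \frac{4}{3} = - \frac{4}{3} + \frac{z}{g}$)
$t = \frac{7}{6}$ ($t = - \frac{4}{3} + \frac{2 \cdot 1 \frac{1}{-1}}{- \frac{4}{5}} = - \frac{4}{3} + 2 \cdot 1 \left(-1\right) \left(- \frac{5}{4}\right) = - \frac{4}{3} - - \frac{5}{2} = - \frac{4}{3} + \frac{5}{2} = \frac{7}{6} \approx 1.1667$)
$- t \left(\left(6 - 5\right) - 5\right) X = - \frac{7 \left(\left(6 - 5\right) - 5\right)}{6} \cdot 3 = - \frac{7 \left(1 - 5\right)}{6} \cdot 3 = - \frac{7}{6} \left(-4\right) 3 = - \frac{\left(-14\right) 3}{3} = \left(-1\right) \left(-14\right) = 14$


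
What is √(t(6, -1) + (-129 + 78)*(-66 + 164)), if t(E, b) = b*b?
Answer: I*√4997 ≈ 70.689*I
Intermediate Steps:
t(E, b) = b²
√(t(6, -1) + (-129 + 78)*(-66 + 164)) = √((-1)² + (-129 + 78)*(-66 + 164)) = √(1 - 51*98) = √(1 - 4998) = √(-4997) = I*√4997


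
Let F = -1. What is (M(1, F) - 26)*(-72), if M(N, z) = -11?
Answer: 2664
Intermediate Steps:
(M(1, F) - 26)*(-72) = (-11 - 26)*(-72) = -37*(-72) = 2664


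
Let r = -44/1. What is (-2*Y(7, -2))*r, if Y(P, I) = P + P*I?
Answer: -616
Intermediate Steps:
Y(P, I) = P + I*P
r = -44 (r = -44*1 = -44)
(-2*Y(7, -2))*r = -14*(1 - 2)*(-44) = -14*(-1)*(-44) = -2*(-7)*(-44) = 14*(-44) = -616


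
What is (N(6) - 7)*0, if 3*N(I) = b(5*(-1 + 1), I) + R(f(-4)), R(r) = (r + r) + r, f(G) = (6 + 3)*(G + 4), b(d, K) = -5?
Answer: 0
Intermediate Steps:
f(G) = 36 + 9*G (f(G) = 9*(4 + G) = 36 + 9*G)
R(r) = 3*r (R(r) = 2*r + r = 3*r)
N(I) = -5/3 (N(I) = (-5 + 3*(36 + 9*(-4)))/3 = (-5 + 3*(36 - 36))/3 = (-5 + 3*0)/3 = (-5 + 0)/3 = (⅓)*(-5) = -5/3)
(N(6) - 7)*0 = (-5/3 - 7)*0 = -26/3*0 = 0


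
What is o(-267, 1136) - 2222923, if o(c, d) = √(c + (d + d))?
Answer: -2222923 + √2005 ≈ -2.2229e+6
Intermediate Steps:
o(c, d) = √(c + 2*d)
o(-267, 1136) - 2222923 = √(-267 + 2*1136) - 2222923 = √(-267 + 2272) - 2222923 = √2005 - 2222923 = -2222923 + √2005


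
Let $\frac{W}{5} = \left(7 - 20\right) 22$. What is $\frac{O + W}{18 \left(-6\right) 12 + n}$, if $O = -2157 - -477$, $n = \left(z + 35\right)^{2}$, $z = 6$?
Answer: $- \frac{622}{77} \approx -8.0779$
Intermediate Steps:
$n = 1681$ ($n = \left(6 + 35\right)^{2} = 41^{2} = 1681$)
$O = -1680$ ($O = -2157 + 477 = -1680$)
$W = -1430$ ($W = 5 \left(7 - 20\right) 22 = 5 \left(\left(-13\right) 22\right) = 5 \left(-286\right) = -1430$)
$\frac{O + W}{18 \left(-6\right) 12 + n} = \frac{-1680 - 1430}{18 \left(-6\right) 12 + 1681} = - \frac{3110}{\left(-108\right) 12 + 1681} = - \frac{3110}{-1296 + 1681} = - \frac{3110}{385} = \left(-3110\right) \frac{1}{385} = - \frac{622}{77}$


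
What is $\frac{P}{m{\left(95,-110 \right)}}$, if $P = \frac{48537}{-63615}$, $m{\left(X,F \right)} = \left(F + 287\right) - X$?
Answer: $- \frac{16179}{1738810} \approx -0.0093046$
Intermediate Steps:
$m{\left(X,F \right)} = 287 + F - X$ ($m{\left(X,F \right)} = \left(287 + F\right) - X = 287 + F - X$)
$P = - \frac{16179}{21205}$ ($P = 48537 \left(- \frac{1}{63615}\right) = - \frac{16179}{21205} \approx -0.76298$)
$\frac{P}{m{\left(95,-110 \right)}} = - \frac{16179}{21205 \left(287 - 110 - 95\right)} = - \frac{16179}{21205 \cdot 82} = \left(- \frac{16179}{21205}\right) \frac{1}{82} = - \frac{16179}{1738810}$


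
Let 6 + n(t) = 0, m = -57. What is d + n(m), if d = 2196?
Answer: 2190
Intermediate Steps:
n(t) = -6 (n(t) = -6 + 0 = -6)
d + n(m) = 2196 - 6 = 2190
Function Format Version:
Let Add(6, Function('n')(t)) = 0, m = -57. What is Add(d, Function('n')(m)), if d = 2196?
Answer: 2190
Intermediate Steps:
Function('n')(t) = -6 (Function('n')(t) = Add(-6, 0) = -6)
Add(d, Function('n')(m)) = Add(2196, -6) = 2190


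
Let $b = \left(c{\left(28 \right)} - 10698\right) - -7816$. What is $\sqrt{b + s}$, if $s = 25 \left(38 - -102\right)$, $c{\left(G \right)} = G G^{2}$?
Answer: $\sqrt{22570} \approx 150.23$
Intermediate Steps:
$c{\left(G \right)} = G^{3}$
$s = 3500$ ($s = 25 \left(38 + 102\right) = 25 \cdot 140 = 3500$)
$b = 19070$ ($b = \left(28^{3} - 10698\right) - -7816 = \left(21952 - 10698\right) + 7816 = 11254 + 7816 = 19070$)
$\sqrt{b + s} = \sqrt{19070 + 3500} = \sqrt{22570}$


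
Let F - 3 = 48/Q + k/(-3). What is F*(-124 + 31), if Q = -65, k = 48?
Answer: 83049/65 ≈ 1277.7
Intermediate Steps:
F = -893/65 (F = 3 + (48/(-65) + 48/(-3)) = 3 + (48*(-1/65) + 48*(-⅓)) = 3 + (-48/65 - 16) = 3 - 1088/65 = -893/65 ≈ -13.738)
F*(-124 + 31) = -893*(-124 + 31)/65 = -893/65*(-93) = 83049/65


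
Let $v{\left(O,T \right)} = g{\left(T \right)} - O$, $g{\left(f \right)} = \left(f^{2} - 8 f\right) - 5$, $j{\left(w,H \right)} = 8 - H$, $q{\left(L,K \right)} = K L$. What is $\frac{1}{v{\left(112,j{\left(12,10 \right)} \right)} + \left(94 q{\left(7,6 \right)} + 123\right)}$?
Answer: $\frac{1}{3974} \approx 0.00025164$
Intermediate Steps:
$g{\left(f \right)} = -5 + f^{2} - 8 f$
$v{\left(O,T \right)} = -5 + T^{2} - O - 8 T$ ($v{\left(O,T \right)} = \left(-5 + T^{2} - 8 T\right) - O = -5 + T^{2} - O - 8 T$)
$\frac{1}{v{\left(112,j{\left(12,10 \right)} \right)} + \left(94 q{\left(7,6 \right)} + 123\right)} = \frac{1}{\left(-5 + \left(8 - 10\right)^{2} - 112 - 8 \left(8 - 10\right)\right) + \left(94 \cdot 6 \cdot 7 + 123\right)} = \frac{1}{\left(-5 + \left(8 - 10\right)^{2} - 112 - 8 \left(8 - 10\right)\right) + \left(94 \cdot 42 + 123\right)} = \frac{1}{\left(-5 + \left(-2\right)^{2} - 112 - -16\right) + \left(3948 + 123\right)} = \frac{1}{\left(-5 + 4 - 112 + 16\right) + 4071} = \frac{1}{-97 + 4071} = \frac{1}{3974}$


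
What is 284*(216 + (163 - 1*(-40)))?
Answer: 118996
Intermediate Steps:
284*(216 + (163 - 1*(-40))) = 284*(216 + (163 + 40)) = 284*(216 + 203) = 284*419 = 118996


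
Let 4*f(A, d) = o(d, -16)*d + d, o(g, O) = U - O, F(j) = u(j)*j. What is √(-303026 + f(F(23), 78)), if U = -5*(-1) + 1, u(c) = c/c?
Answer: I*√1210310/2 ≈ 550.07*I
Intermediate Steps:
u(c) = 1
F(j) = j (F(j) = 1*j = j)
U = 6 (U = 5 + 1 = 6)
o(g, O) = 6 - O
f(A, d) = 23*d/4 (f(A, d) = ((6 - 1*(-16))*d + d)/4 = ((6 + 16)*d + d)/4 = (22*d + d)/4 = (23*d)/4 = 23*d/4)
√(-303026 + f(F(23), 78)) = √(-303026 + (23/4)*78) = √(-303026 + 897/2) = √(-605155/2) = I*√1210310/2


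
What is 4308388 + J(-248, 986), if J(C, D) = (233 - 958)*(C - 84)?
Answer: 4549088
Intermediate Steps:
J(C, D) = 60900 - 725*C (J(C, D) = -725*(-84 + C) = 60900 - 725*C)
4308388 + J(-248, 986) = 4308388 + (60900 - 725*(-248)) = 4308388 + (60900 + 179800) = 4308388 + 240700 = 4549088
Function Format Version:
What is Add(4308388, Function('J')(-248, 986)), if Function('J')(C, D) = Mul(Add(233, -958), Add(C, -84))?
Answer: 4549088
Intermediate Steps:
Function('J')(C, D) = Add(60900, Mul(-725, C)) (Function('J')(C, D) = Mul(-725, Add(-84, C)) = Add(60900, Mul(-725, C)))
Add(4308388, Function('J')(-248, 986)) = Add(4308388, Add(60900, Mul(-725, -248))) = Add(4308388, Add(60900, 179800)) = Add(4308388, 240700) = 4549088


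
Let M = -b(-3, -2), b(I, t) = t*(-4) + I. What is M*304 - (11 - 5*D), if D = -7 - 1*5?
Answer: -1591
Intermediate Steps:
D = -12 (D = -7 - 5 = -12)
b(I, t) = I - 4*t (b(I, t) = -4*t + I = I - 4*t)
M = -5 (M = -(-3 - 4*(-2)) = -(-3 + 8) = -1*5 = -5)
M*304 - (11 - 5*D) = -5*304 - (11 - 5*(-12)) = -1520 - (11 + 60) = -1520 - 1*71 = -1520 - 71 = -1591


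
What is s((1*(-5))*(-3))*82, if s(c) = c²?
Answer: 18450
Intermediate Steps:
s((1*(-5))*(-3))*82 = ((1*(-5))*(-3))²*82 = (-5*(-3))²*82 = 15²*82 = 225*82 = 18450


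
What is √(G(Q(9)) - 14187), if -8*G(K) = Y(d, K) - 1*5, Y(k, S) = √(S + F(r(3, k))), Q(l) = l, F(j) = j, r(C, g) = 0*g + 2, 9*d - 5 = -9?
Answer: √(-226982 - 2*√11)/4 ≈ 119.11*I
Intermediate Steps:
d = -4/9 (d = 5/9 + (⅑)*(-9) = 5/9 - 1 = -4/9 ≈ -0.44444)
r(C, g) = 2 (r(C, g) = 0 + 2 = 2)
Y(k, S) = √(2 + S) (Y(k, S) = √(S + 2) = √(2 + S))
G(K) = 5/8 - √(2 + K)/8 (G(K) = -(√(2 + K) - 1*5)/8 = -(√(2 + K) - 5)/8 = -(-5 + √(2 + K))/8 = 5/8 - √(2 + K)/8)
√(G(Q(9)) - 14187) = √((5/8 - √(2 + 9)/8) - 14187) = √((5/8 - √11/8) - 14187) = √(-113491/8 - √11/8)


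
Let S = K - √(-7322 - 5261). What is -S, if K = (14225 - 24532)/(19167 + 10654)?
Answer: 937/2711 + I*√12583 ≈ 0.34563 + 112.17*I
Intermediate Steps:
K = -937/2711 (K = -10307/29821 = -10307*1/29821 = -937/2711 ≈ -0.34563)
S = -937/2711 - I*√12583 (S = -937/2711 - √(-7322 - 5261) = -937/2711 - √(-12583) = -937/2711 - I*√12583 ≈ -0.34563 - 112.17*I)
-S = -(-937/2711 - I*√12583) = 937/2711 + I*√12583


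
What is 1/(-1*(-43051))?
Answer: 1/43051 ≈ 2.3228e-5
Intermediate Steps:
1/(-1*(-43051)) = 1/43051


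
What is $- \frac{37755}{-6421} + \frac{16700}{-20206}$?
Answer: $\frac{327823415}{64871363} \approx 5.0534$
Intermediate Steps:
$- \frac{37755}{-6421} + \frac{16700}{-20206} = \left(-37755\right) \left(- \frac{1}{6421}\right) + 16700 \left(- \frac{1}{20206}\right) = \frac{37755}{6421} - \frac{8350}{10103} = \frac{327823415}{64871363}$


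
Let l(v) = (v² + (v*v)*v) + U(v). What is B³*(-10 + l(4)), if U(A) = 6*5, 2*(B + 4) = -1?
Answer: -18225/2 ≈ -9112.5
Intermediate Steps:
B = -9/2 (B = -4 + (½)*(-1) = -4 - ½ = -9/2 ≈ -4.5000)
U(A) = 30
l(v) = 30 + v² + v³ (l(v) = (v² + (v*v)*v) + 30 = (v² + v²*v) + 30 = (v² + v³) + 30 = 30 + v² + v³)
B³*(-10 + l(4)) = (-9/2)³*(-10 + (30 + 4² + 4³)) = -729*(-10 + (30 + 16 + 64))/8 = -729*(-10 + 110)/8 = -729/8*100 = -18225/2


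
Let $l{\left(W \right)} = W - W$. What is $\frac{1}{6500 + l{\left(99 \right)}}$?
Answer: $\frac{1}{6500} \approx 0.00015385$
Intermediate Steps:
$l{\left(W \right)} = 0$
$\frac{1}{6500 + l{\left(99 \right)}} = \frac{1}{6500 + 0} = \frac{1}{6500}$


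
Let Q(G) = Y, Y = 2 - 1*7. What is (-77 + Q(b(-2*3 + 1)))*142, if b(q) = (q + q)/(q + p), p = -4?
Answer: -11644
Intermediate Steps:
Y = -5 (Y = 2 - 7 = -5)
b(q) = 2*q/(-4 + q) (b(q) = (q + q)/(q - 4) = (2*q)/(-4 + q) = 2*q/(-4 + q))
Q(G) = -5
(-77 + Q(b(-2*3 + 1)))*142 = (-77 - 5)*142 = -82*142 = -11644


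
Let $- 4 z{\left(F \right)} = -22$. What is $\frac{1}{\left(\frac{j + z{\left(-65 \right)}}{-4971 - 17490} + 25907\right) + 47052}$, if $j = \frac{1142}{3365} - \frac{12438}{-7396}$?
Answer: $\frac{139749758985}{10196002618991222} \approx 1.3706 \cdot 10^{-5}$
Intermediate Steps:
$z{\left(F \right)} = \frac{11}{2}$ ($z{\left(F \right)} = \left(- \frac{1}{4}\right) \left(-22\right) = \frac{11}{2}$)
$j = \frac{25150051}{12443770}$ ($j = 1142 \cdot \frac{1}{3365} - - \frac{6219}{3698} = \frac{1142}{3365} + \frac{6219}{3698} = \frac{25150051}{12443770} \approx 2.0211$)
$\frac{1}{\left(\frac{j + z{\left(-65 \right)}}{-4971 - 17490} + 25907\right) + 47052} = \frac{1}{\left(\frac{\frac{25150051}{12443770} + \frac{11}{2}}{-4971 - 17490} + 25907\right) + 47052} = \frac{1}{\left(\frac{46795393}{6221885 \left(-22461\right)} + 25907\right) + 47052} = \frac{1}{\left(\frac{46795393}{6221885} \left(- \frac{1}{22461}\right) + 25907\right) + 47052} = \frac{1}{\left(- \frac{46795393}{139749758985} + 25907\right) + 47052} = \frac{1}{\frac{3620496959229002}{139749758985} + 47052} = \frac{1}{\frac{10196002618991222}{139749758985}} = \frac{139749758985}{10196002618991222}$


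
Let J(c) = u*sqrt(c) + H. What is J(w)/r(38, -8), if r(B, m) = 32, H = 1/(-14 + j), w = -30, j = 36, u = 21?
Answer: 1/704 + 21*I*sqrt(30)/32 ≈ 0.0014205 + 3.5944*I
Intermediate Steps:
H = 1/22 (H = 1/(-14 + 36) = 1/22 ≈ 0.045455)
J(c) = 1/22 + 21*sqrt(c) (J(c) = 21*sqrt(c) + 1/22 = 1/22 + 21*sqrt(c))
J(w)/r(38, -8) = (1/22 + 21*sqrt(-30))/32 = (1/22 + 21*(I*sqrt(30)))*(1/32) = (1/22 + 21*I*sqrt(30))*(1/32) = 1/704 + 21*I*sqrt(30)/32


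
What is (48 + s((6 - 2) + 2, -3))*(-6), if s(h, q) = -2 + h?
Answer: -312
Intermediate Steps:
(48 + s((6 - 2) + 2, -3))*(-6) = (48 + (-2 + ((6 - 2) + 2)))*(-6) = (48 + (-2 + (4 + 2)))*(-6) = (48 + (-2 + 6))*(-6) = (48 + 4)*(-6) = 52*(-6) = -312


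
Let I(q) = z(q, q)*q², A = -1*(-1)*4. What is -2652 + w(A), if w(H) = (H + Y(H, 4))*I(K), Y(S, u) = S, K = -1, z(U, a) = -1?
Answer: -2660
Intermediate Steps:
A = 4 (A = 1*4 = 4)
I(q) = -q²
w(H) = -2*H (w(H) = (H + H)*(-1*(-1)²) = (2*H)*(-1*1) = (2*H)*(-1) = -2*H)
-2652 + w(A) = -2652 - 2*4 = -2652 - 8 = -2660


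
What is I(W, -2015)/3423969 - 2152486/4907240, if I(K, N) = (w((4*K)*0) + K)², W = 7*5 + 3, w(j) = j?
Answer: -3681479641187/8401118817780 ≈ -0.43821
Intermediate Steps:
W = 38 (W = 35 + 3 = 38)
I(K, N) = K² (I(K, N) = ((4*K)*0 + K)² = (0 + K)² = K²)
I(W, -2015)/3423969 - 2152486/4907240 = 38²/3423969 - 2152486/4907240 = 1444*(1/3423969) - 2152486*1/4907240 = 1444/3423969 - 1076243/2453620 = -3681479641187/8401118817780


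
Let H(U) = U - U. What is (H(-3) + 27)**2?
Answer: 729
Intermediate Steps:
H(U) = 0
(H(-3) + 27)**2 = (0 + 27)**2 = 27**2 = 729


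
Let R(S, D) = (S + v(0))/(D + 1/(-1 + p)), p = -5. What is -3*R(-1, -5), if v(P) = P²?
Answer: -18/31 ≈ -0.58065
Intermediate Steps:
R(S, D) = S/(-⅙ + D) (R(S, D) = (S + 0²)/(D + 1/(-1 - 5)) = (S + 0)/(D + 1/(-6)) = S/(D - ⅙) = S/(-⅙ + D))
-3*R(-1, -5) = -18*(-1)/(-1 + 6*(-5)) = -18*(-1)/(-1 - 30) = -18*(-1)/(-31) = -18*(-1)*(-1)/31 = -3*6/31 = -18/31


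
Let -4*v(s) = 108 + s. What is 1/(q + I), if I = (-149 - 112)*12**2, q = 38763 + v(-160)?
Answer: 1/1192 ≈ 0.00083893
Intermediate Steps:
v(s) = -27 - s/4 (v(s) = -(108 + s)/4 = -27 - s/4)
q = 38776 (q = 38763 + (-27 - 1/4*(-160)) = 38763 + (-27 + 40) = 38763 + 13 = 38776)
I = -37584 (I = -261*144 = -37584)
1/(q + I) = 1/(38776 - 37584) = 1/1192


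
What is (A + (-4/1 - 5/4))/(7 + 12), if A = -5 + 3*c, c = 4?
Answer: 7/76 ≈ 0.092105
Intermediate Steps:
A = 7 (A = -5 + 3*4 = -5 + 12 = 7)
(A + (-4/1 - 5/4))/(7 + 12) = (7 + (-4/1 - 5/4))/(7 + 12) = (7 + (-4*1 - 5*1/4))/19 = (7 + (-4 - 5/4))*(1/19) = (7 - 21/4)*(1/19) = (7/4)*(1/19) = 7/76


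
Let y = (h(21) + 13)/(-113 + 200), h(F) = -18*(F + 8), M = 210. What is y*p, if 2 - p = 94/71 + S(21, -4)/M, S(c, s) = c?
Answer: -208181/61770 ≈ -3.3703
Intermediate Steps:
h(F) = -144 - 18*F (h(F) = -18*(8 + F) = -144 - 18*F)
p = 409/710 (p = 2 - (94/71 + 21/210) = 2 - (94*(1/71) + 21*(1/210)) = 2 - (94/71 + ⅒) = 2 - 1*1011/710 = 2 - 1011/710 = 409/710 ≈ 0.57606)
y = -509/87 (y = ((-144 - 18*21) + 13)/(-113 + 200) = ((-144 - 378) + 13)/87 = (-522 + 13)*(1/87) = -509*1/87 = -509/87 ≈ -5.8506)
y*p = -509/87*409/710 = -208181/61770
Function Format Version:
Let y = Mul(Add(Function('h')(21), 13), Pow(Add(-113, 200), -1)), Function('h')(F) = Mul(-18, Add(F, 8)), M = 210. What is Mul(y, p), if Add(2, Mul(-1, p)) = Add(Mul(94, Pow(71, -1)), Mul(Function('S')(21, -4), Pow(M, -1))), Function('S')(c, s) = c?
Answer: Rational(-208181, 61770) ≈ -3.3703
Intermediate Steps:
Function('h')(F) = Add(-144, Mul(-18, F)) (Function('h')(F) = Mul(-18, Add(8, F)) = Add(-144, Mul(-18, F)))
p = Rational(409, 710) (p = Add(2, Mul(-1, Add(Mul(94, Pow(71, -1)), Mul(21, Pow(210, -1))))) = Add(2, Mul(-1, Add(Mul(94, Rational(1, 71)), Mul(21, Rational(1, 210))))) = Add(2, Mul(-1, Add(Rational(94, 71), Rational(1, 10)))) = Add(2, Mul(-1, Rational(1011, 710))) = Add(2, Rational(-1011, 710)) = Rational(409, 710) ≈ 0.57606)
y = Rational(-509, 87) (y = Mul(Add(Add(-144, Mul(-18, 21)), 13), Pow(Add(-113, 200), -1)) = Mul(Add(Add(-144, -378), 13), Pow(87, -1)) = Mul(Add(-522, 13), Rational(1, 87)) = Mul(-509, Rational(1, 87)) = Rational(-509, 87) ≈ -5.8506)
Mul(y, p) = Mul(Rational(-509, 87), Rational(409, 710)) = Rational(-208181, 61770)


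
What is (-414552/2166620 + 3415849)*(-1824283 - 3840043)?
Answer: -10480201594669632982/541655 ≈ -1.9348e+13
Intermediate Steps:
(-414552/2166620 + 3415849)*(-1824283 - 3840043) = (-414552*1/2166620 + 3415849)*(-5664326) = (-103638/541655 + 3415849)*(-5664326) = (1850211586457/541655)*(-5664326) = -10480201594669632982/541655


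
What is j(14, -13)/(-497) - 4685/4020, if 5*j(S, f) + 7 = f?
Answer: -462473/399588 ≈ -1.1574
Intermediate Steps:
j(S, f) = -7/5 + f/5
j(14, -13)/(-497) - 4685/4020 = (-7/5 + (1/5)*(-13))/(-497) - 4685/4020 = (-7/5 - 13/5)*(-1/497) - 4685*1/4020 = -4*(-1/497) - 937/804 = 4/497 - 937/804 = -462473/399588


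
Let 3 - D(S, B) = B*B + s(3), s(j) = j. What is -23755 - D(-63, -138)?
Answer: -4711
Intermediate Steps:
D(S, B) = -B² (D(S, B) = 3 - (B*B + 3) = 3 - (B² + 3) = 3 - (3 + B²) = 3 + (-3 - B²) = -B²)
-23755 - D(-63, -138) = -23755 - (-1)*(-138)² = -23755 - (-1)*19044 = -23755 - 1*(-19044) = -23755 + 19044 = -4711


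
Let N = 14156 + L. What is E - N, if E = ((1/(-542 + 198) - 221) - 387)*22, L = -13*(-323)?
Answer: -5457743/172 ≈ -31731.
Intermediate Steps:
L = 4199
N = 18355 (N = 14156 + 4199 = 18355)
E = -2300683/172 (E = ((1/(-344) - 221) - 387)*22 = ((-1/344 - 221) - 387)*22 = (-76025/344 - 387)*22 = -209153/344*22 = -2300683/172 ≈ -13376.)
E - N = -2300683/172 - 1*18355 = -2300683/172 - 18355 = -5457743/172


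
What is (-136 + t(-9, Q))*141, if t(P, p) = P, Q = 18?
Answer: -20445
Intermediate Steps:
(-136 + t(-9, Q))*141 = (-136 - 9)*141 = -145*141 = -20445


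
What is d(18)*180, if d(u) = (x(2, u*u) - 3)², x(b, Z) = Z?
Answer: 18547380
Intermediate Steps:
d(u) = (-3 + u²)² (d(u) = (u*u - 3)² = (u² - 3)² = (-3 + u²)²)
d(18)*180 = (-3 + 18²)²*180 = (-3 + 324)²*180 = 321²*180 = 103041*180 = 18547380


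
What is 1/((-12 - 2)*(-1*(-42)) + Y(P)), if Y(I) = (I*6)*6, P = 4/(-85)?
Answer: -85/50124 ≈ -0.0016958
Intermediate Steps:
P = -4/85 (P = 4*(-1/85) = -4/85 ≈ -0.047059)
Y(I) = 36*I (Y(I) = (6*I)*6 = 36*I)
1/((-12 - 2)*(-1*(-42)) + Y(P)) = 1/((-12 - 2)*(-1*(-42)) + 36*(-4/85)) = 1/(-14*42 - 144/85) = 1/(-588 - 144/85) = 1/(-50124/85) = -85/50124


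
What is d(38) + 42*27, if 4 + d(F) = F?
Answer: 1168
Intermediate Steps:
d(F) = -4 + F
d(38) + 42*27 = (-4 + 38) + 42*27 = 34 + 1134 = 1168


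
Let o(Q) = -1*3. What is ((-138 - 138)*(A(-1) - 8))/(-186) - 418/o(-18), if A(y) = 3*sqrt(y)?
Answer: 11854/93 + 138*I/31 ≈ 127.46 + 4.4516*I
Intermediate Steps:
o(Q) = -3
((-138 - 138)*(A(-1) - 8))/(-186) - 418/o(-18) = ((-138 - 138)*(3*sqrt(-1) - 8))/(-186) - 418/(-3) = -276*(3*I - 8)*(-1/186) - 418*(-1/3) = -276*(-8 + 3*I)*(-1/186) + 418/3 = (2208 - 828*I)*(-1/186) + 418/3 = (-368/31 + 138*I/31) + 418/3 = 11854/93 + 138*I/31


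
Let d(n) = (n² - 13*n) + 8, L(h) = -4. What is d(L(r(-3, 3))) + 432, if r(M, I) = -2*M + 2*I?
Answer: 508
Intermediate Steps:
d(n) = 8 + n² - 13*n
d(L(r(-3, 3))) + 432 = (8 + (-4)² - 13*(-4)) + 432 = (8 + 16 + 52) + 432 = 76 + 432 = 508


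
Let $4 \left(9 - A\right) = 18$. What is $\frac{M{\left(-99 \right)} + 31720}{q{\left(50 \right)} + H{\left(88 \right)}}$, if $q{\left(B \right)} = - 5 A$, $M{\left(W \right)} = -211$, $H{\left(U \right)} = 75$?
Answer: $\frac{21006}{35} \approx 600.17$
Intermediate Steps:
$A = \frac{9}{2}$ ($A = 9 - \frac{9}{2} = \frac{9}{2} \approx 4.5$)
$q{\left(B \right)} = - \frac{45}{2}$ ($q{\left(B \right)} = \left(-5\right) \frac{9}{2} = - \frac{45}{2}$)
$\frac{M{\left(-99 \right)} + 31720}{q{\left(50 \right)} + H{\left(88 \right)}} = \frac{-211 + 31720}{- \frac{45}{2} + 75} = \frac{31509}{\frac{105}{2}} = 31509 \cdot \frac{2}{105} = \frac{21006}{35}$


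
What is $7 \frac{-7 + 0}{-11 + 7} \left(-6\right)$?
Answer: $- \frac{147}{2} \approx -73.5$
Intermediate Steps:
$7 \frac{-7 + 0}{-11 + 7} \left(-6\right) = 7 \left(- \frac{7}{-4}\right) \left(-6\right) = 7 \left(\left(-7\right) \left(- \frac{1}{4}\right)\right) \left(-6\right) = 7 \cdot \frac{7}{4} \left(-6\right) = \frac{49}{4} \left(-6\right) = - \frac{147}{2}$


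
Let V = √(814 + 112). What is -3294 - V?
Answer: -3294 - √926 ≈ -3324.4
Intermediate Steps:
V = √926 ≈ 30.430
-3294 - V = -3294 - √926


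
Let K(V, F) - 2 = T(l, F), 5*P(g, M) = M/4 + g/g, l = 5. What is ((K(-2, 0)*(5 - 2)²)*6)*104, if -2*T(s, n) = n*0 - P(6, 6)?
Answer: 12636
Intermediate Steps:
P(g, M) = ⅕ + M/20 (P(g, M) = (M/4 + g/g)/5 = (M*(¼) + 1)/5 = (M/4 + 1)/5 = (1 + M/4)/5 = ⅕ + M/20)
T(s, n) = ¼ (T(s, n) = -(n*0 - (⅕ + (1/20)*6))/2 = -(0 - (⅕ + 3/10))/2 = -(0 - 1*½)/2 = -(0 - ½)/2 = -½*(-½) = ¼)
K(V, F) = 9/4 (K(V, F) = 2 + ¼ = 9/4)
((K(-2, 0)*(5 - 2)²)*6)*104 = ((9*(5 - 2)²/4)*6)*104 = (((9/4)*3²)*6)*104 = (((9/4)*9)*6)*104 = ((81/4)*6)*104 = (243/2)*104 = 12636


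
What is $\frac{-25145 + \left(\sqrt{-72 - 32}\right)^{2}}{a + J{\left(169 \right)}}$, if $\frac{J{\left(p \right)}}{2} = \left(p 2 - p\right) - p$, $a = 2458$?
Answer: $- \frac{25249}{2458} \approx -10.272$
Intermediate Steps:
$J{\left(p \right)} = 0$ ($J{\left(p \right)} = 2 \left(\left(p 2 - p\right) - p\right) = 2 \left(\left(2 p - p\right) - p\right) = 2 \left(p - p\right) = 2 \cdot 0 = 0$)
$\frac{-25145 + \left(\sqrt{-72 - 32}\right)^{2}}{a + J{\left(169 \right)}} = \frac{-25145 + \left(\sqrt{-72 - 32}\right)^{2}}{2458 + 0} = \frac{-25145 + \left(\sqrt{-104}\right)^{2}}{2458} = \left(-25145 + \left(2 i \sqrt{26}\right)^{2}\right) \frac{1}{2458} = \left(-25145 - 104\right) \frac{1}{2458} = \left(-25249\right) \frac{1}{2458} = - \frac{25249}{2458}$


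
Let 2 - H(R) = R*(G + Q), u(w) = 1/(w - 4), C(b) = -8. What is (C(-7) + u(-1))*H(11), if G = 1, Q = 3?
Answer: 1722/5 ≈ 344.40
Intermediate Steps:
u(w) = 1/(-4 + w)
H(R) = 2 - 4*R (H(R) = 2 - R*(1 + 3) = 2 - R*4 = 2 - 4*R)
(C(-7) + u(-1))*H(11) = (-8 + 1/(-4 - 1))*(2 - 4*11) = (-8 + 1/(-5))*(2 - 44) = (-8 - 1/5)*(-42) = -41/5*(-42) = 1722/5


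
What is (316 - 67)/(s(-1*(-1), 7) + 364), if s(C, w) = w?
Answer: 249/371 ≈ 0.67116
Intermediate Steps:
(316 - 67)/(s(-1*(-1), 7) + 364) = (316 - 67)/(7 + 364) = 249/371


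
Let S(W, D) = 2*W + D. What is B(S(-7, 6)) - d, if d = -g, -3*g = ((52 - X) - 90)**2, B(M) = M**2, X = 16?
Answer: -908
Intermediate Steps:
S(W, D) = D + 2*W
g = -972 (g = -((52 - 1*16) - 90)**2/3 = -((52 - 16) - 90)**2/3 = -(36 - 90)**2/3 = -1/3*(-54)**2 = -1/3*2916 = -972)
d = 972 (d = -1*(-972) = 972)
B(S(-7, 6)) - d = (6 + 2*(-7))**2 - 1*972 = (6 - 14)**2 - 972 = (-8)**2 - 972 = 64 - 972 = -908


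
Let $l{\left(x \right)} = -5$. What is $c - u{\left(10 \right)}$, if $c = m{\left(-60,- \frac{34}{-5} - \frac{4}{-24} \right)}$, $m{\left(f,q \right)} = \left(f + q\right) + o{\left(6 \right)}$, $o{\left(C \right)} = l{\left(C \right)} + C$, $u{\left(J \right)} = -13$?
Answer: $- \frac{1171}{30} \approx -39.033$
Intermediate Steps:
$o{\left(C \right)} = -5 + C$
$m{\left(f,q \right)} = 1 + f + q$ ($m{\left(f,q \right)} = \left(f + q\right) + \left(-5 + 6\right) = \left(f + q\right) + 1 = 1 + f + q$)
$c = - \frac{1561}{30}$ ($c = 1 - 60 - \left(- \frac{34}{5} - \frac{1}{6}\right) = 1 - 60 - - \frac{209}{30} = 1 - 60 + \left(\frac{34}{5} + \frac{1}{6}\right) = 1 - 60 + \frac{209}{30} = - \frac{1561}{30} \approx -52.033$)
$c - u{\left(10 \right)} = - \frac{1561}{30} - -13 = - \frac{1561}{30} + 13 = - \frac{1171}{30}$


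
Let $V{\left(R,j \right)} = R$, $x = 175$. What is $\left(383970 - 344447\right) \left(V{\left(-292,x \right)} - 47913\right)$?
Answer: $-1905206215$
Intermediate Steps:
$\left(383970 - 344447\right) \left(V{\left(-292,x \right)} - 47913\right) = \left(383970 - 344447\right) \left(-292 - 47913\right) = 39523 \left(-48205\right) = -1905206215$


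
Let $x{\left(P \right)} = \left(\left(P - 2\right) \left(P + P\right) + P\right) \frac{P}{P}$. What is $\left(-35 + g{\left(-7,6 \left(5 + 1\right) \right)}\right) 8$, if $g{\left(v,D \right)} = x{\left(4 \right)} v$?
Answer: $-1400$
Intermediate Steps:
$x{\left(P \right)} = P + 2 P \left(-2 + P\right)$ ($x{\left(P \right)} = \left(\left(-2 + P\right) 2 P + P\right) 1 = \left(2 P \left(-2 + P\right) + P\right) 1 = \left(P + 2 P \left(-2 + P\right)\right) 1 = P + 2 P \left(-2 + P\right)$)
$g{\left(v,D \right)} = 20 v$ ($g{\left(v,D \right)} = 4 \left(-3 + 2 \cdot 4\right) v = 4 \left(-3 + 8\right) v = 4 \cdot 5 v = 20 v$)
$\left(-35 + g{\left(-7,6 \left(5 + 1\right) \right)}\right) 8 = \left(-35 + 20 \left(-7\right)\right) 8 = \left(-35 - 140\right) 8 = \left(-175\right) 8 = -1400$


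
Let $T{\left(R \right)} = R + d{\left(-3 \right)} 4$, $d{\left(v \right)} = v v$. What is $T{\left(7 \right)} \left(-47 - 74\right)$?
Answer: $-5203$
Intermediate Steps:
$d{\left(v \right)} = v^{2}$
$T{\left(R \right)} = 36 + R$ ($T{\left(R \right)} = R + \left(-3\right)^{2} \cdot 4 = R + 9 \cdot 4 = R + 36 = 36 + R$)
$T{\left(7 \right)} \left(-47 - 74\right) = \left(36 + 7\right) \left(-47 - 74\right) = 43 \left(-121\right) = -5203$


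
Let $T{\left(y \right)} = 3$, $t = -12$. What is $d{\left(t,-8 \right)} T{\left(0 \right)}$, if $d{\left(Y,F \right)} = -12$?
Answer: $-36$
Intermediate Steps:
$d{\left(t,-8 \right)} T{\left(0 \right)} = \left(-12\right) 3 = -36$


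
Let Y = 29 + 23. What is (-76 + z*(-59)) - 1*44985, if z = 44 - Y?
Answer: -44589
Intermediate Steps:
Y = 52
z = -8 (z = 44 - 1*52 = 44 - 52 = -8)
(-76 + z*(-59)) - 1*44985 = (-76 - 8*(-59)) - 1*44985 = (-76 + 472) - 44985 = 396 - 44985 = -44589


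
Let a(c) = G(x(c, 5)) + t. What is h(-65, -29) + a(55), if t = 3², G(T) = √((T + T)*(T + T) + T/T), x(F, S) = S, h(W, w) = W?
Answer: -56 + √101 ≈ -45.950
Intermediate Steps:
G(T) = √(1 + 4*T²) (G(T) = √((2*T)*(2*T) + 1) = √(4*T² + 1) = √(1 + 4*T²))
t = 9
a(c) = 9 + √101 (a(c) = √(1 + 4*5²) + 9 = √(1 + 4*25) + 9 = √(1 + 100) + 9 = √101 + 9 = 9 + √101)
h(-65, -29) + a(55) = -65 + (9 + √101) = -56 + √101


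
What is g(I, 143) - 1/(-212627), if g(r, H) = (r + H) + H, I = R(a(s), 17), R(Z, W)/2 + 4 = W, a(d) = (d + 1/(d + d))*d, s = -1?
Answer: 66339625/212627 ≈ 312.00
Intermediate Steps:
a(d) = d*(d + 1/(2*d)) (a(d) = (d + 1/(2*d))*d = d*(d + 1/(2*d)))
R(Z, W) = -8 + 2*W
I = 26 (I = -8 + 2*17 = -8 + 34 = 26)
g(r, H) = r + 2*H (g(r, H) = (H + r) + H = r + 2*H)
g(I, 143) - 1/(-212627) = (26 + 2*143) - 1/(-212627) = (26 + 286) - 1*(-1/212627) = 312 + 1/212627 = 66339625/212627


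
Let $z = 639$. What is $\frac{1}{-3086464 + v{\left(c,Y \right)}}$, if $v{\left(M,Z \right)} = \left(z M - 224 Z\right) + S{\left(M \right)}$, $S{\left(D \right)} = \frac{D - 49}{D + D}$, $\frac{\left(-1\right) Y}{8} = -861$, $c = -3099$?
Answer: $- \frac{3099}{20483263489} \approx -1.5129 \cdot 10^{-7}$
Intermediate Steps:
$Y = 6888$ ($Y = \left(-8\right) \left(-861\right) = 6888$)
$S{\left(D \right)} = \frac{-49 + D}{2 D}$
$v{\left(M,Z \right)} = - 224 Z + 639 M + \frac{-49 + M}{2 M}$ ($v{\left(M,Z \right)} = \left(639 M - 224 Z\right) + \frac{-49 + M}{2 M} = \left(- 224 Z + 639 M\right) + \frac{-49 + M}{2 M} = - 224 Z + 639 M + \frac{-49 + M}{2 M}$)
$\frac{1}{-3086464 + v{\left(c,Y \right)}} = \frac{1}{-3086464 + \left(\frac{1}{2} - 1542912 + 639 \left(-3099\right) - \frac{49}{2 \left(-3099\right)}\right)} = \frac{1}{-3086464 - \frac{10918311553}{3099}} = \frac{1}{- \frac{20483263489}{3099}} = - \frac{3099}{20483263489}$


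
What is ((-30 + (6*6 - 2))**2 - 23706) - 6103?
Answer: -29793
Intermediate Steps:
((-30 + (6*6 - 2))**2 - 23706) - 6103 = ((-30 + (36 - 2))**2 - 23706) - 6103 = ((-30 + 34)**2 - 23706) - 6103 = (4**2 - 23706) - 6103 = (16 - 23706) - 6103 = -23690 - 6103 = -29793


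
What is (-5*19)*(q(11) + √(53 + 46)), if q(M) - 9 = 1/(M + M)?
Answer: -18905/22 - 285*√11 ≈ -1804.6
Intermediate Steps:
q(M) = 9 + 1/(2*M) (q(M) = 9 + 1/(M + M) = 9 + 1/(2*M))
(-5*19)*(q(11) + √(53 + 46)) = (-5*19)*((9 + (½)/11) + √(53 + 46)) = -95*((9 + (½)*(1/11)) + √99) = -95*((9 + 1/22) + 3*√11) = -95*(199/22 + 3*√11) = -18905/22 - 285*√11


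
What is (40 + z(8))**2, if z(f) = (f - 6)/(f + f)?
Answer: 103041/64 ≈ 1610.0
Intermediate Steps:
z(f) = (-6 + f)/(2*f) (z(f) = (-6 + f)/((2*f)) = (-6 + f)*(1/(2*f)) = (-6 + f)/(2*f))
(40 + z(8))**2 = (40 + (1/2)*(-6 + 8)/8)**2 = (40 + (1/2)*(1/8)*2)**2 = (40 + 1/8)**2 = (321/8)**2 = 103041/64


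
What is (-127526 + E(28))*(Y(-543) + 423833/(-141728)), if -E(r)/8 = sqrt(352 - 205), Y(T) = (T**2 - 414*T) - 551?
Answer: -4691080954198821/70864 - 514994066769*sqrt(3)/17716 ≈ -6.6249e+10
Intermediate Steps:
Y(T) = -551 + T**2 - 414*T
E(r) = -56*sqrt(3) (E(r) = -8*sqrt(352 - 205) = -56*sqrt(3))
(-127526 + E(28))*(Y(-543) + 423833/(-141728)) = (-127526 - 56*sqrt(3))*((-551 + (-543)**2 - 414*(-543)) + 423833/(-141728)) = (-127526 - 56*sqrt(3))*((-551 + 294849 + 224802) + 423833*(-1/141728)) = (-127526 - 56*sqrt(3))*(519100 - 423833/141728) = (-127526 - 56*sqrt(3))*(73570580967/141728) = -4691080954198821/70864 - 514994066769*sqrt(3)/17716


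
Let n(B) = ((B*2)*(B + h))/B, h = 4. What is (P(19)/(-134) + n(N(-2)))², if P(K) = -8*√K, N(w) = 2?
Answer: 646720/4489 + 96*√19/67 ≈ 150.31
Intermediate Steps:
n(B) = 8 + 2*B (n(B) = ((B*2)*(B + 4))/B = ((2*B)*(4 + B))/B = (2*B*(4 + B))/B = 8 + 2*B)
(P(19)/(-134) + n(N(-2)))² = (-8*√19/(-134) + (8 + 2*2))² = (-8*√19*(-1/134) + (8 + 4))² = (4*√19/67 + 12)² = (12 + 4*√19/67)²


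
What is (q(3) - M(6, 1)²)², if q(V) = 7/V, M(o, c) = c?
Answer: 16/9 ≈ 1.7778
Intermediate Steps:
(q(3) - M(6, 1)²)² = (7/3 - 1*1²)² = (7*(⅓) - 1*1)² = (7/3 - 1)² = (4/3)² = 16/9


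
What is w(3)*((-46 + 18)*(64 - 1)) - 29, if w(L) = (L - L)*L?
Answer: -29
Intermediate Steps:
w(L) = 0 (w(L) = 0*L = 0)
w(3)*((-46 + 18)*(64 - 1)) - 29 = 0*((-46 + 18)*(64 - 1)) - 29 = 0*(-28*63) - 29 = 0*(-1764) - 29 = 0 - 29 = -29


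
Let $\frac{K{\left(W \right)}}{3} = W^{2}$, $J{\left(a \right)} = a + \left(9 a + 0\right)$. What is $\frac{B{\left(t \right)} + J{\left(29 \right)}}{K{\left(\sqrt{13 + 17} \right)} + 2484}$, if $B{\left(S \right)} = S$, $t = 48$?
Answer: $\frac{13}{99} \approx 0.13131$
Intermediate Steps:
$J{\left(a \right)} = 10 a$ ($J{\left(a \right)} = a + 9 a = 10 a$)
$K{\left(W \right)} = 3 W^{2}$
$\frac{B{\left(t \right)} + J{\left(29 \right)}}{K{\left(\sqrt{13 + 17} \right)} + 2484} = \frac{48 + 10 \cdot 29}{3 \left(\sqrt{13 + 17}\right)^{2} + 2484} = \frac{48 + 290}{3 \left(\sqrt{30}\right)^{2} + 2484} = \frac{338}{3 \cdot 30 + 2484} = \frac{338}{90 + 2484} = \frac{338}{2574} = 338 \cdot \frac{1}{2574} = \frac{13}{99}$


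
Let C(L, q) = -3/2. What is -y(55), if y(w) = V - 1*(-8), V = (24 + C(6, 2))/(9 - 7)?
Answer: -77/4 ≈ -19.250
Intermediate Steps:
C(L, q) = -3/2 (C(L, q) = -3*½ = -3/2)
V = 45/4 (V = (24 - 3/2)/(9 - 7) = (45/2)/2 = (45/2)*(½) = 45/4 ≈ 11.250)
y(w) = 77/4 (y(w) = 45/4 - 1*(-8) = 45/4 + 8 = 77/4)
-y(55) = -1*77/4 = -77/4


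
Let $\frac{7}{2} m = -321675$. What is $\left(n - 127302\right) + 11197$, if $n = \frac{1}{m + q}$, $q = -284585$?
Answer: $- \frac{305988341732}{2635445} \approx -1.1611 \cdot 10^{5}$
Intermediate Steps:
$m = - \frac{643350}{7}$ ($m = \frac{2}{7} \left(-321675\right) = - \frac{643350}{7} \approx -91907.0$)
$n = - \frac{7}{2635445}$ ($n = \frac{1}{- \frac{643350}{7} - 284585} = \frac{1}{- \frac{2635445}{7}} = - \frac{7}{2635445} \approx -2.6561 \cdot 10^{-6}$)
$\left(n - 127302\right) + 11197 = \left(- \frac{7}{2635445} - 127302\right) + 11197 = - \frac{335497419397}{2635445} + 11197 = - \frac{305988341732}{2635445}$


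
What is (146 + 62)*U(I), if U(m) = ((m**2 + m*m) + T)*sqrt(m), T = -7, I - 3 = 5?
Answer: 50336*sqrt(2) ≈ 71186.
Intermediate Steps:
I = 8 (I = 3 + 5 = 8)
U(m) = sqrt(m)*(-7 + 2*m**2) (U(m) = ((m**2 + m*m) - 7)*sqrt(m) = ((m**2 + m**2) - 7)*sqrt(m) = (2*m**2 - 7)*sqrt(m) = (-7 + 2*m**2)*sqrt(m) = sqrt(m)*(-7 + 2*m**2))
(146 + 62)*U(I) = (146 + 62)*(sqrt(8)*(-7 + 2*8**2)) = 208*((2*sqrt(2))*(-7 + 2*64)) = 208*((2*sqrt(2))*(-7 + 128)) = 208*((2*sqrt(2))*121) = 208*(242*sqrt(2)) = 50336*sqrt(2)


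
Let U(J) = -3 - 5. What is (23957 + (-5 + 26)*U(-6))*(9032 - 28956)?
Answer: -473972036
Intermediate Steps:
U(J) = -8
(23957 + (-5 + 26)*U(-6))*(9032 - 28956) = (23957 + (-5 + 26)*(-8))*(9032 - 28956) = (23957 + 21*(-8))*(-19924) = (23957 - 168)*(-19924) = 23789*(-19924) = -473972036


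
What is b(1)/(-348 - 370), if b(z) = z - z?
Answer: 0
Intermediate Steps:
b(z) = 0
b(1)/(-348 - 370) = 0/(-348 - 370) = 0/(-718) = -1/718*0 = 0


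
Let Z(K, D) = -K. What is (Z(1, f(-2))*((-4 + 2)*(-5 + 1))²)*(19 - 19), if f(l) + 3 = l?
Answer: 0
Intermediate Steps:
f(l) = -3 + l
(Z(1, f(-2))*((-4 + 2)*(-5 + 1))²)*(19 - 19) = ((-1*1)*((-4 + 2)*(-5 + 1))²)*(19 - 19) = -(-2*(-4))²*0 = -1*8²*0 = -1*64*0 = -64*0 = 0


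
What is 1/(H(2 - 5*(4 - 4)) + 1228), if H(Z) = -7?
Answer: 1/1221 ≈ 0.00081900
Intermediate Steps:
1/(H(2 - 5*(4 - 4)) + 1228) = 1/(-7 + 1228) = 1/1221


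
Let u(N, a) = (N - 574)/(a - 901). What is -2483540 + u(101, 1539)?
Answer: -144045363/58 ≈ -2.4835e+6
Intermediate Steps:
u(N, a) = (-574 + N)/(-901 + a)
-2483540 + u(101, 1539) = -2483540 + (-574 + 101)/(-901 + 1539) = -2483540 - 473/638 = -2483540 + (1/638)*(-473) = -2483540 - 43/58 = -144045363/58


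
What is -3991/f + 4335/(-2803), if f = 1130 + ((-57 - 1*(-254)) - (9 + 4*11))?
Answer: -1285351/274694 ≈ -4.6792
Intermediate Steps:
f = 1274 (f = 1130 + ((-57 + 254) - (9 + 44)) = 1130 + (197 - 1*53) = 1130 + (197 - 53) = 1130 + 144 = 1274)
-3991/f + 4335/(-2803) = -3991/1274 + 4335/(-2803) = -3991*1/1274 + 4335*(-1/2803) = -307/98 - 4335/2803 = -1285351/274694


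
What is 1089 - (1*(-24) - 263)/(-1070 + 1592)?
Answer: 568745/522 ≈ 1089.6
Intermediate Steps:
1089 - (1*(-24) - 263)/(-1070 + 1592) = 1089 - (-24 - 263)/522 = 1089 - (-287)/522 = 1089 - 1*(-287/522) = 1089 + 287/522 = 568745/522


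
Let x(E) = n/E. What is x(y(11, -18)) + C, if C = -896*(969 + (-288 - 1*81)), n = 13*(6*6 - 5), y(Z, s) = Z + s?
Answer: -3763603/7 ≈ -5.3766e+5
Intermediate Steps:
n = 403 (n = 13*(36 - 5) = 13*31 = 403)
C = -537600 (C = -896*(969 + (-288 - 81)) = -896*(969 - 369) = -896*600 = -537600)
x(E) = 403/E
x(y(11, -18)) + C = 403/(11 - 18) - 537600 = 403/(-7) - 537600 = 403*(-⅐) - 537600 = -403/7 - 537600 = -3763603/7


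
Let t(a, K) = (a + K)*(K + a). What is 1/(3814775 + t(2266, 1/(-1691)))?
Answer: 2859481/25591006189800 ≈ 1.1174e-7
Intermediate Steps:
t(a, K) = (K + a)² (t(a, K) = (K + a)*(K + a) = (K + a)²)
1/(3814775 + t(2266, 1/(-1691))) = 1/(3814775 + (1/(-1691) + 2266)²) = 1/(3814775 + (-1/1691 + 2266)²) = 1/(3814775 + (3831805/1691)²) = 1/(3814775 + 14682729558025/2859481) = 1/(25591006189800/2859481) = 2859481/25591006189800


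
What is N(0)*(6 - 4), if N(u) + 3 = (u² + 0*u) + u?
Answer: -6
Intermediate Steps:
N(u) = -3 + u + u² (N(u) = -3 + ((u² + 0*u) + u) = -3 + ((u² + 0) + u) = -3 + (u² + u) = -3 + (u + u²) = -3 + u + u²)
N(0)*(6 - 4) = (-3 + 0 + 0²)*(6 - 4) = (-3 + 0 + 0)*2 = -3*2 = -6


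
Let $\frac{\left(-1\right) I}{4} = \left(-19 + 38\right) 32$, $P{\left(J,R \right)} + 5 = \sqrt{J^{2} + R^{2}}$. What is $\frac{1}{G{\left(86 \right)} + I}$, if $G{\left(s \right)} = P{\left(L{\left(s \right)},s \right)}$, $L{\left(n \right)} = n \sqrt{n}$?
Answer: $- \frac{2437}{5295517} - \frac{86 \sqrt{87}}{5295517} \approx -0.00061168$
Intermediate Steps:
$L{\left(n \right)} = n^{\frac{3}{2}}$
$P{\left(J,R \right)} = -5 + \sqrt{J^{2} + R^{2}}$
$G{\left(s \right)} = -5 + \sqrt{s^{2} + s^{3}}$ ($G{\left(s \right)} = -5 + \sqrt{\left(s^{\frac{3}{2}}\right)^{2} + s^{2}} = -5 + \sqrt{s^{3} + s^{2}} = -5 + \sqrt{s^{2} + s^{3}}$)
$I = -2432$ ($I = - 4 \left(-19 + 38\right) 32 = - 4 \cdot 19 \cdot 32 = \left(-4\right) 608 = -2432$)
$\frac{1}{G{\left(86 \right)} + I} = \frac{1}{\left(-5 + \sqrt{86^{2} \left(1 + 86\right)}\right) - 2432} = \frac{1}{\left(-5 + \sqrt{7396 \cdot 87}\right) - 2432} = \frac{1}{\left(-5 + \sqrt{643452}\right) - 2432} = \frac{1}{\left(-5 + 86 \sqrt{87}\right) - 2432} = \frac{1}{-2437 + 86 \sqrt{87}}$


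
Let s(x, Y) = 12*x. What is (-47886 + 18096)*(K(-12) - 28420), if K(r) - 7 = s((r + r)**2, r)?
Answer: 640514790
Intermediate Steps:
K(r) = 7 + 48*r**2 (K(r) = 7 + 12*(r + r)**2 = 7 + 12*(2*r)**2 = 7 + 12*(4*r**2) = 7 + 48*r**2)
(-47886 + 18096)*(K(-12) - 28420) = (-47886 + 18096)*((7 + 48*(-12)**2) - 28420) = -29790*((7 + 48*144) - 28420) = -29790*((7 + 6912) - 28420) = -29790*(6919 - 28420) = -29790*(-21501) = 640514790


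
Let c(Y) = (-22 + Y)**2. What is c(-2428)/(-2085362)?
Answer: -3001250/1042681 ≈ -2.8784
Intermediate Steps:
c(-2428)/(-2085362) = (-22 - 2428)**2/(-2085362) = (-2450)**2*(-1/2085362) = 6002500*(-1/2085362) = -3001250/1042681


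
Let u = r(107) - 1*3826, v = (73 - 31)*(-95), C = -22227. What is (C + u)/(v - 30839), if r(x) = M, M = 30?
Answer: 26023/34829 ≈ 0.74716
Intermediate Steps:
r(x) = 30
v = -3990 (v = 42*(-95) = -3990)
u = -3796 (u = 30 - 1*3826 = 30 - 3826 = -3796)
(C + u)/(v - 30839) = (-22227 - 3796)/(-3990 - 30839) = -26023/(-34829) = -26023*(-1/34829) = 26023/34829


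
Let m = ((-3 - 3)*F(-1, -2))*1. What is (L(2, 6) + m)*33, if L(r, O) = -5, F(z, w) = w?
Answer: 231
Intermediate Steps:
m = 12 (m = ((-3 - 3)*(-2))*1 = -6*(-2)*1 = 12*1 = 12)
(L(2, 6) + m)*33 = (-5 + 12)*33 = 7*33 = 231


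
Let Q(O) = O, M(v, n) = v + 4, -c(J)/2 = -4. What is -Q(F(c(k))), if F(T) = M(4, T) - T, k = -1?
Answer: 0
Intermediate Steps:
c(J) = 8 (c(J) = -2*(-4) = 8)
M(v, n) = 4 + v
F(T) = 8 - T (F(T) = (4 + 4) - T = 8 - T)
-Q(F(c(k))) = -(8 - 1*8) = -(8 - 8) = -1*0 = 0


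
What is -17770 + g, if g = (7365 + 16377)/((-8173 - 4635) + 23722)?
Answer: -32319673/1819 ≈ -17768.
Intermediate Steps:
g = 3957/1819 (g = 23742/(-12808 + 23722) = 23742/10914 = 23742*(1/10914) = 3957/1819 ≈ 2.1754)
-17770 + g = -17770 + 3957/1819 = -32319673/1819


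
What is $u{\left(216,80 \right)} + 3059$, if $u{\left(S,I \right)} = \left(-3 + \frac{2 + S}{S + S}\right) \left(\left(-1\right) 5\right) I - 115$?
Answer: $\frac{106438}{27} \approx 3942.1$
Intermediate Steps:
$u{\left(S,I \right)} = -115 + I \left(15 - \frac{5 \left(2 + S\right)}{2 S}\right)$ ($u{\left(S,I \right)} = \left(-3 + \frac{2 + S}{2 S}\right) \left(-5\right) I - 115 = \left(15 - \frac{5 \left(2 + S\right)}{2 S}\right) I - 115 = I \left(15 - \frac{5 \left(2 + S\right)}{2 S}\right) - 115 = -115 + I \left(15 - \frac{5 \left(2 + S\right)}{2 S}\right)$)
$u{\left(216,80 \right)} + 3059 = \left(-115 + \frac{25}{2} \cdot 80 - \frac{400}{216}\right) + 3059 = \left(-115 + 1000 - 400 \cdot \frac{1}{216}\right) + 3059 = \left(-115 + 1000 - \frac{50}{27}\right) + 3059 = \frac{23845}{27} + 3059 = \frac{106438}{27}$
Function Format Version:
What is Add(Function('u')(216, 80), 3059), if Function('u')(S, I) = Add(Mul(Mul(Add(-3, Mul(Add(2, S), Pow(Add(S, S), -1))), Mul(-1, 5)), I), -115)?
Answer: Rational(106438, 27) ≈ 3942.1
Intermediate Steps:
Function('u')(S, I) = Add(-115, Mul(I, Add(15, Mul(Rational(-5, 2), Pow(S, -1), Add(2, S))))) (Function('u')(S, I) = Add(Mul(Mul(Add(-3, Mul(Add(2, S), Pow(Mul(2, S), -1))), -5), I), -115) = Add(Mul(Mul(Add(-3, Mul(Add(2, S), Mul(Rational(1, 2), Pow(S, -1)))), -5), I), -115) = Add(Mul(Mul(Add(-3, Mul(Rational(1, 2), Pow(S, -1), Add(2, S))), -5), I), -115) = Add(Mul(Add(15, Mul(Rational(-5, 2), Pow(S, -1), Add(2, S))), I), -115) = Add(Mul(I, Add(15, Mul(Rational(-5, 2), Pow(S, -1), Add(2, S)))), -115) = Add(-115, Mul(I, Add(15, Mul(Rational(-5, 2), Pow(S, -1), Add(2, S))))))
Add(Function('u')(216, 80), 3059) = Add(Add(-115, Mul(Rational(25, 2), 80), Mul(-5, 80, Pow(216, -1))), 3059) = Add(Add(-115, 1000, Mul(-5, 80, Rational(1, 216))), 3059) = Add(Add(-115, 1000, Rational(-50, 27)), 3059) = Add(Rational(23845, 27), 3059) = Rational(106438, 27)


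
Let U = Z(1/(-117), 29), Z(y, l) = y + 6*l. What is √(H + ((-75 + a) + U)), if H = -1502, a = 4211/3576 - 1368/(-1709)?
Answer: I*√2210820335993434438/39723996 ≈ 37.43*I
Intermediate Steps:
a = 12088567/6111384 (a = 4211*(1/3576) - 1368*(-1/1709) = 4211/3576 + 1368/1709 = 12088567/6111384 ≈ 1.9780)
U = 20357/117 (U = 1/(-117) + 6*29 = -1/117 + 174 = 20357/117 ≈ 173.99)
√(H + ((-75 + a) + U)) = √(-1502 + ((-75 + 12088567/6111384) + 20357/117)) = √(-1502 + (-446265233/6111384 + 20357/117)) = √(-1502 + 24065470609/238343976) = √(-333927181343/238343976) = I*√2210820335993434438/39723996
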